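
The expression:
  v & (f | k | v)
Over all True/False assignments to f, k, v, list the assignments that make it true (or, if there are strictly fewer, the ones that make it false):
is true only for:
  f=False, k=False, v=True;
  f=False, k=True, v=True;
  f=True, k=False, v=True;
  f=True, k=True, v=True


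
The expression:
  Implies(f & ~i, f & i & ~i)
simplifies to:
i | ~f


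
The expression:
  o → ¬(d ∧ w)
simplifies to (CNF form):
¬d ∨ ¬o ∨ ¬w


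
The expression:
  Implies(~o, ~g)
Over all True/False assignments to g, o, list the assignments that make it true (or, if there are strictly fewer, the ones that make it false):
is false only for:
  g=True, o=False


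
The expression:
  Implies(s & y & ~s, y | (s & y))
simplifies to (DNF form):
True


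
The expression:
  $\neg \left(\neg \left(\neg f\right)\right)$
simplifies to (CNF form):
$\neg f$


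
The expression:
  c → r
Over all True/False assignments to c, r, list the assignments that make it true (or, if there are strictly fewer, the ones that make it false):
is false only for:
  c=True, r=False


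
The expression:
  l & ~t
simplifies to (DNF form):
l & ~t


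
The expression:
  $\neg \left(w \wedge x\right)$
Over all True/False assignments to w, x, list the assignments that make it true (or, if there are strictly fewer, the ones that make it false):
is false only for:
  w=True, x=True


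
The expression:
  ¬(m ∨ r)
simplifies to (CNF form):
¬m ∧ ¬r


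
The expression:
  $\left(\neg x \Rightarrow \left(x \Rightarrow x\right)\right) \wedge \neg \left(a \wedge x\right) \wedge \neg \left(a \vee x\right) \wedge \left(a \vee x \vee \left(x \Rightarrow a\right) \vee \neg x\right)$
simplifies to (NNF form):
$\neg a \wedge \neg x$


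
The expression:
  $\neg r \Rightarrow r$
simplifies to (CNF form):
$r$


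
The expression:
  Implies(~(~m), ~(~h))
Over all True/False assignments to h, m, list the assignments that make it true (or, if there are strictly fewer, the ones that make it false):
is false only for:
  h=False, m=True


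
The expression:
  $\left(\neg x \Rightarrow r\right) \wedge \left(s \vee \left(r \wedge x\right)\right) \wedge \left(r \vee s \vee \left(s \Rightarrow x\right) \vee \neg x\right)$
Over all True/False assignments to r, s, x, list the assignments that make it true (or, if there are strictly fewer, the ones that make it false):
is true only for:
  r=False, s=True, x=True;
  r=True, s=False, x=True;
  r=True, s=True, x=False;
  r=True, s=True, x=True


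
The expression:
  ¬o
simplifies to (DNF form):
¬o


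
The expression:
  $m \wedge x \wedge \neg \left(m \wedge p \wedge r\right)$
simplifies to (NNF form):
$m \wedge x \wedge \left(\neg p \vee \neg r\right)$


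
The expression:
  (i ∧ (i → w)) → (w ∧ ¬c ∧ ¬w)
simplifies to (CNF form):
¬i ∨ ¬w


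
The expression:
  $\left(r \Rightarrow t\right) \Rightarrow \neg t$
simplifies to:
$\neg t$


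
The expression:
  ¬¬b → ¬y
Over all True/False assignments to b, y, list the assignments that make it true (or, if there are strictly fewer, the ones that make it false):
is false only for:
  b=True, y=True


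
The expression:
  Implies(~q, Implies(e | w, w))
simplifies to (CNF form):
q | w | ~e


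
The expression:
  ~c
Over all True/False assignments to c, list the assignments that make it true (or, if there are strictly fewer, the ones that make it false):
is true only for:
  c=False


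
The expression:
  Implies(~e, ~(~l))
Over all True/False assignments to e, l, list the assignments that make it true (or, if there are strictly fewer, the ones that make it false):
is false only for:
  e=False, l=False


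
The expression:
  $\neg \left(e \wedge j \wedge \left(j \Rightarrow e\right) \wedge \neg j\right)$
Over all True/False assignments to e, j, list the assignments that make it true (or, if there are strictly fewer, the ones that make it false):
is always true.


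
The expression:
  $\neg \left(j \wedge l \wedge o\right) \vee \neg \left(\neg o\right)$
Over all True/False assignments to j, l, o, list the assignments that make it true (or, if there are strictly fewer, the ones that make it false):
is always true.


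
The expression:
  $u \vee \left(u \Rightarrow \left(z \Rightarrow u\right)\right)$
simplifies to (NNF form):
$\text{True}$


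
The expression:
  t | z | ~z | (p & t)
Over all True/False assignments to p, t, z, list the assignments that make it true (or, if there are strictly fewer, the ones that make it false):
is always true.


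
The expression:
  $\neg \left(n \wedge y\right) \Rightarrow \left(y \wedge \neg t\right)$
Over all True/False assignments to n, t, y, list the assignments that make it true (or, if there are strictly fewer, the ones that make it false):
is true only for:
  n=False, t=False, y=True;
  n=True, t=False, y=True;
  n=True, t=True, y=True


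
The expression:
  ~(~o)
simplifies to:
o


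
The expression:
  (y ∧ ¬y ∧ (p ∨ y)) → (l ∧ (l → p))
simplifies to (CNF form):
True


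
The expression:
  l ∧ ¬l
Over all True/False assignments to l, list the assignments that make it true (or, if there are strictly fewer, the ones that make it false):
is never true.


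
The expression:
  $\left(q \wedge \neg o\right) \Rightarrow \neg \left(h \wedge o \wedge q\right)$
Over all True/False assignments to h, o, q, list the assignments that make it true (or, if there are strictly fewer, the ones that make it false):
is always true.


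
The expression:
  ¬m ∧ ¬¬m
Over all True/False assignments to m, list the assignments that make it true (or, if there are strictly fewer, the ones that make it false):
is never true.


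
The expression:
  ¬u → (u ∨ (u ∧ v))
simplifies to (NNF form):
u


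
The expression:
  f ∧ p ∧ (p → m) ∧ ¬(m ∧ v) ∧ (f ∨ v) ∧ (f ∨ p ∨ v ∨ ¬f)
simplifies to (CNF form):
f ∧ m ∧ p ∧ ¬v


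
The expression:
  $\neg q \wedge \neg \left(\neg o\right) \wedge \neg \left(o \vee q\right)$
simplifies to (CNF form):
$\text{False}$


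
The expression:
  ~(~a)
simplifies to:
a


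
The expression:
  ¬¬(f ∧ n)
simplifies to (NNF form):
f ∧ n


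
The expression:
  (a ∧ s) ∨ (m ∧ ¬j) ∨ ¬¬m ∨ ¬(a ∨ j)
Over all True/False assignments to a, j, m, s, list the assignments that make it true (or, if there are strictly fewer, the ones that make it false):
is false only for:
  a=False, j=True, m=False, s=False;
  a=False, j=True, m=False, s=True;
  a=True, j=False, m=False, s=False;
  a=True, j=True, m=False, s=False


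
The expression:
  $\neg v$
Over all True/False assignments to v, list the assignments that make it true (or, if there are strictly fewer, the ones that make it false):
is true only for:
  v=False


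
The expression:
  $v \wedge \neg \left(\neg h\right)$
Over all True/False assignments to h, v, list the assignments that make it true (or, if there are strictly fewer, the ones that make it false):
is true only for:
  h=True, v=True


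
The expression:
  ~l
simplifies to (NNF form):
~l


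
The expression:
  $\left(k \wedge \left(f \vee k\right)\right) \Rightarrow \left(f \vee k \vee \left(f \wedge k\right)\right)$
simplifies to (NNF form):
$\text{True}$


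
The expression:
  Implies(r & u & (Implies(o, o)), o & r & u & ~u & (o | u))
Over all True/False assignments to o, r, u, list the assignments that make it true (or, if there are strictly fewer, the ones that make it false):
is false only for:
  o=False, r=True, u=True;
  o=True, r=True, u=True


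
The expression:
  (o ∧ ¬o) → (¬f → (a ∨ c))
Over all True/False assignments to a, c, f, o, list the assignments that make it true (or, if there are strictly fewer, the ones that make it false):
is always true.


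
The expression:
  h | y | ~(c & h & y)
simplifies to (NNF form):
True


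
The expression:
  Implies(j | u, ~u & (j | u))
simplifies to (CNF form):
~u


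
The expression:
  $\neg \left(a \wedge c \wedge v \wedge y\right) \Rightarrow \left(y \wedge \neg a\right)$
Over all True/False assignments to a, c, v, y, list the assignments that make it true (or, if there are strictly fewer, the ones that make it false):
is true only for:
  a=False, c=False, v=False, y=True;
  a=False, c=False, v=True, y=True;
  a=False, c=True, v=False, y=True;
  a=False, c=True, v=True, y=True;
  a=True, c=True, v=True, y=True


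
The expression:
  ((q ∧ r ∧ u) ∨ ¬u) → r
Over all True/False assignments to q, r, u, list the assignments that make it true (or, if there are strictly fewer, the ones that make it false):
is false only for:
  q=False, r=False, u=False;
  q=True, r=False, u=False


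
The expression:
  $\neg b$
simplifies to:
$\neg b$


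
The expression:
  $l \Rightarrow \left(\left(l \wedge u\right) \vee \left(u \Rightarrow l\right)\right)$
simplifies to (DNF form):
$\text{True}$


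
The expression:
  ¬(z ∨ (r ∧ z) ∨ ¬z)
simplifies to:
False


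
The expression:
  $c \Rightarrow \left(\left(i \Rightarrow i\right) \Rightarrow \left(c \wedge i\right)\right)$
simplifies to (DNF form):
$i \vee \neg c$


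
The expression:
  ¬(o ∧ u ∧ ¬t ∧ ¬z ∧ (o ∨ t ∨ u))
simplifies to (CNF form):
t ∨ z ∨ ¬o ∨ ¬u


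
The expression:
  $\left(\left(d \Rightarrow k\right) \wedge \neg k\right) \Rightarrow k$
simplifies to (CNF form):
$d \vee k$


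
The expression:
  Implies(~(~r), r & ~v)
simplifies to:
~r | ~v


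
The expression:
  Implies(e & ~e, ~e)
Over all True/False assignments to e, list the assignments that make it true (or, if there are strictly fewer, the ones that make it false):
is always true.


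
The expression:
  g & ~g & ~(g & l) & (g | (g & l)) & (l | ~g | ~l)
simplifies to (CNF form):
False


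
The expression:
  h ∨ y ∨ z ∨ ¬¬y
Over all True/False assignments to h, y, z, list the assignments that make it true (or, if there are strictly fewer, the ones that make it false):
is false only for:
  h=False, y=False, z=False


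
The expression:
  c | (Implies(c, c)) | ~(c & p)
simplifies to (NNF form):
True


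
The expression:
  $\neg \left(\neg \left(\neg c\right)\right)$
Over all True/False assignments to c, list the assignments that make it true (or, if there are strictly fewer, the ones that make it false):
is true only for:
  c=False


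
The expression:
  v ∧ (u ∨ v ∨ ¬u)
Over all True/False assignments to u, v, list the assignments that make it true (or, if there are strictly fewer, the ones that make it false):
is true only for:
  u=False, v=True;
  u=True, v=True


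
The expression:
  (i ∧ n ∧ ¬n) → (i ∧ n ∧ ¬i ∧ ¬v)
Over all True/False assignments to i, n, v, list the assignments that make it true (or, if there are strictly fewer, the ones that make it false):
is always true.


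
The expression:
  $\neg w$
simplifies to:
$\neg w$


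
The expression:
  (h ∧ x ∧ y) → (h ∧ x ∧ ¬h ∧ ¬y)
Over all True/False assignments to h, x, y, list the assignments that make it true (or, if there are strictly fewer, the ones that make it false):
is false only for:
  h=True, x=True, y=True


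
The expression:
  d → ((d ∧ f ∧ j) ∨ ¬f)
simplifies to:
j ∨ ¬d ∨ ¬f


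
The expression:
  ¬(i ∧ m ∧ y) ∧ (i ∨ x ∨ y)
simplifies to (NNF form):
(i ∨ x ∨ y) ∧ (¬i ∨ ¬m ∨ ¬y)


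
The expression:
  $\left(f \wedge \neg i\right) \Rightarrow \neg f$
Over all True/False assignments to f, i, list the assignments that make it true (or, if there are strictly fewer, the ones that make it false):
is false only for:
  f=True, i=False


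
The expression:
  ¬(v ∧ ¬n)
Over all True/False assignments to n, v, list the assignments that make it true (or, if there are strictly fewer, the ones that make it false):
is false only for:
  n=False, v=True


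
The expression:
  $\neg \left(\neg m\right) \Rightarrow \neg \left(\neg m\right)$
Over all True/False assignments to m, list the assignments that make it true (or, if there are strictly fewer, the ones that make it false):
is always true.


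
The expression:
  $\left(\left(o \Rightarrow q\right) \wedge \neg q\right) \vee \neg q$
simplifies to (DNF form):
$\neg q$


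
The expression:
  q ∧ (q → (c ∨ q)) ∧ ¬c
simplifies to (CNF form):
q ∧ ¬c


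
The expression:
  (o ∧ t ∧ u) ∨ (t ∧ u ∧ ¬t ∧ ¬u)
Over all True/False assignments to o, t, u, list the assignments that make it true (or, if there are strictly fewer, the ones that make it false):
is true only for:
  o=True, t=True, u=True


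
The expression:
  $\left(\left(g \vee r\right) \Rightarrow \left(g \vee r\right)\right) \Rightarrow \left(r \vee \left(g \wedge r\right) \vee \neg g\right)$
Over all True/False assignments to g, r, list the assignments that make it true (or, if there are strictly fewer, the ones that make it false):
is false only for:
  g=True, r=False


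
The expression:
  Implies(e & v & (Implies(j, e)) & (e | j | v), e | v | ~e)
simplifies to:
True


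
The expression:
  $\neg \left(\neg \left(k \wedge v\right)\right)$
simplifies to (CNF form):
$k \wedge v$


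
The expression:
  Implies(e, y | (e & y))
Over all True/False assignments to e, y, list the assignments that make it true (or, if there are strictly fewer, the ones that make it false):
is false only for:
  e=True, y=False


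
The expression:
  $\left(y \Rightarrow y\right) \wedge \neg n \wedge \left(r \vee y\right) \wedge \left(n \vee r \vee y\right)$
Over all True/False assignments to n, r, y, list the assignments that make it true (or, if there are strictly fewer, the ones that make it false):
is true only for:
  n=False, r=False, y=True;
  n=False, r=True, y=False;
  n=False, r=True, y=True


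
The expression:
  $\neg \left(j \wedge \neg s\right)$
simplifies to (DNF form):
$s \vee \neg j$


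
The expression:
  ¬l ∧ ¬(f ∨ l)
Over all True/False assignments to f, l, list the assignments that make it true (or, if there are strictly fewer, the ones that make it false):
is true only for:
  f=False, l=False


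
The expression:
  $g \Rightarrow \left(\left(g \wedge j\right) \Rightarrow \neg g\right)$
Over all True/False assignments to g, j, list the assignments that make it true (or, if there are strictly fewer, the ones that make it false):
is false only for:
  g=True, j=True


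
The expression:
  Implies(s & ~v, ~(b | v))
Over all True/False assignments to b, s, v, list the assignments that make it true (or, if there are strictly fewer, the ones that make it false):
is false only for:
  b=True, s=True, v=False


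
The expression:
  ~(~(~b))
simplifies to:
~b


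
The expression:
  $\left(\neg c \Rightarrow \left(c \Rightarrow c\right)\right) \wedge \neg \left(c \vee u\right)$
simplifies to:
$\neg c \wedge \neg u$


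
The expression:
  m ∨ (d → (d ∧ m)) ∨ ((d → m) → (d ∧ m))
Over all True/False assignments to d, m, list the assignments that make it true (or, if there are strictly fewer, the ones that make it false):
is always true.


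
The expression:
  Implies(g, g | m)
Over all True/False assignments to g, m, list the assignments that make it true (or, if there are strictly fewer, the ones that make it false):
is always true.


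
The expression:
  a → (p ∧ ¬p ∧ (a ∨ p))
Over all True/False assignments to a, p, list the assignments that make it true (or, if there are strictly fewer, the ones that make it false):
is true only for:
  a=False, p=False;
  a=False, p=True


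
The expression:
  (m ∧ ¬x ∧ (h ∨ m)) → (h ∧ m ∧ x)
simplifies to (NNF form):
x ∨ ¬m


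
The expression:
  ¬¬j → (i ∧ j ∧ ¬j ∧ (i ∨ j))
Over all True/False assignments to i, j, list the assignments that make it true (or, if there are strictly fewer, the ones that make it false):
is true only for:
  i=False, j=False;
  i=True, j=False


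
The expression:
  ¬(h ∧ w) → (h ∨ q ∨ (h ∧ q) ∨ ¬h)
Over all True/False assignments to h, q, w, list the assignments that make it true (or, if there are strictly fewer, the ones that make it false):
is always true.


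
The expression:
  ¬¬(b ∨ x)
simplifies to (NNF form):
b ∨ x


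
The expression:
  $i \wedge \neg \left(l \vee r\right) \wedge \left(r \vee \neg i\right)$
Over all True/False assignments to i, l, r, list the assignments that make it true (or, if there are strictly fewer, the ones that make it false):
is never true.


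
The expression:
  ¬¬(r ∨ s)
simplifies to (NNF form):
r ∨ s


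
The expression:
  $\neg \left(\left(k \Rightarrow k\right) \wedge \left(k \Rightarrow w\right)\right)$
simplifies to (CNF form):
$k \wedge \neg w$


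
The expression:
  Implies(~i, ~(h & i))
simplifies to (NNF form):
True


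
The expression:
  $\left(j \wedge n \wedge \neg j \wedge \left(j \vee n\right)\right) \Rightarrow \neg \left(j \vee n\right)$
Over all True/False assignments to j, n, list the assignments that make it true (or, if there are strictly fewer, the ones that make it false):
is always true.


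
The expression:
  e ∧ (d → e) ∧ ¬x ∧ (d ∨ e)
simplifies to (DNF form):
e ∧ ¬x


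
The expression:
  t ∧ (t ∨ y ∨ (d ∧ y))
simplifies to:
t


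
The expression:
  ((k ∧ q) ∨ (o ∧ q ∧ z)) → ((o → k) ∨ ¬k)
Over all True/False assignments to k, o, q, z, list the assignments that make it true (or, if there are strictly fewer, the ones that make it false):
is always true.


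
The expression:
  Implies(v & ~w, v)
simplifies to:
True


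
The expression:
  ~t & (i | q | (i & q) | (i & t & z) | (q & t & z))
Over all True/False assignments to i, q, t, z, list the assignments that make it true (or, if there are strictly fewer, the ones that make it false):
is true only for:
  i=False, q=True, t=False, z=False;
  i=False, q=True, t=False, z=True;
  i=True, q=False, t=False, z=False;
  i=True, q=False, t=False, z=True;
  i=True, q=True, t=False, z=False;
  i=True, q=True, t=False, z=True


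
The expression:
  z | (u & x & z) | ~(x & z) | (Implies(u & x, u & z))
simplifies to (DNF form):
True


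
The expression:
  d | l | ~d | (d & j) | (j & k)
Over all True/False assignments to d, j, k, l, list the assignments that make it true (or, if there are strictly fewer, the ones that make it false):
is always true.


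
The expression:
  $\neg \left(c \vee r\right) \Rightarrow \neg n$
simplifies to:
$c \vee r \vee \neg n$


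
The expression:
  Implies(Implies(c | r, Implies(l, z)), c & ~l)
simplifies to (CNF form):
(c | l) & (c | r) & (~l | ~z)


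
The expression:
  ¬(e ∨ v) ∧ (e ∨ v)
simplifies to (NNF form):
False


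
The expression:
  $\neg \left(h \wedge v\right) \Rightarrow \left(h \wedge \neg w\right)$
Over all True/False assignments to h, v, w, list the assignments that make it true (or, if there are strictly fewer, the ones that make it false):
is true only for:
  h=True, v=False, w=False;
  h=True, v=True, w=False;
  h=True, v=True, w=True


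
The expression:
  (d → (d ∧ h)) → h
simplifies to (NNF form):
d ∨ h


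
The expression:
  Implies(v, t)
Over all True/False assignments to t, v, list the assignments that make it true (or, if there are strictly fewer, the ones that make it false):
is false only for:
  t=False, v=True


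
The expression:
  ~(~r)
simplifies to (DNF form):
r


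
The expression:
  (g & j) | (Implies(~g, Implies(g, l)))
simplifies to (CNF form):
True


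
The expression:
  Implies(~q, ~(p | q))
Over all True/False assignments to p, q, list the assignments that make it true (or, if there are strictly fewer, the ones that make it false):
is false only for:
  p=True, q=False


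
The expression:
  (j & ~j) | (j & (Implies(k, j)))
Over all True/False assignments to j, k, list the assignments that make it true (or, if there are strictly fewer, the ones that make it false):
is true only for:
  j=True, k=False;
  j=True, k=True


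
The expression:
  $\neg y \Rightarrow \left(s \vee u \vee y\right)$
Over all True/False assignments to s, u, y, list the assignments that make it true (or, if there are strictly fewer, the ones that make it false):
is false only for:
  s=False, u=False, y=False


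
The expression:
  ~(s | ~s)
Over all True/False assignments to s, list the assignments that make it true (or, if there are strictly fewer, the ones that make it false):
is never true.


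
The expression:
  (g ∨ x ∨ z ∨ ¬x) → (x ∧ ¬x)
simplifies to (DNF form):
False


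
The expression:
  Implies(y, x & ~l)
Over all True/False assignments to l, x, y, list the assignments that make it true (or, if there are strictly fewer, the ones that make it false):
is false only for:
  l=False, x=False, y=True;
  l=True, x=False, y=True;
  l=True, x=True, y=True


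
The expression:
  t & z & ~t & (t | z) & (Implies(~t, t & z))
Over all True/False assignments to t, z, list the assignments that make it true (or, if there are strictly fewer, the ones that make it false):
is never true.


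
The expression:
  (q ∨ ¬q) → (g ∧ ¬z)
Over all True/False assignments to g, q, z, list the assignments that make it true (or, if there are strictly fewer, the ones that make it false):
is true only for:
  g=True, q=False, z=False;
  g=True, q=True, z=False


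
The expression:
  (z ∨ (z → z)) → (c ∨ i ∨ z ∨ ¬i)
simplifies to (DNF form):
True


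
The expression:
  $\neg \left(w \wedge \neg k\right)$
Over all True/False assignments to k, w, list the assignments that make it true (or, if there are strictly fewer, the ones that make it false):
is false only for:
  k=False, w=True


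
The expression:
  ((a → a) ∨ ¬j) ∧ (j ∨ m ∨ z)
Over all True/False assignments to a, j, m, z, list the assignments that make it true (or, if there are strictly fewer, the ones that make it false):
is false only for:
  a=False, j=False, m=False, z=False;
  a=True, j=False, m=False, z=False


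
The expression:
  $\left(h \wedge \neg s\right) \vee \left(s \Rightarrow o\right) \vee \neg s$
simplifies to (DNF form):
$o \vee \neg s$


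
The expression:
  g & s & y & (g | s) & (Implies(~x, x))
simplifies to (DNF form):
g & s & x & y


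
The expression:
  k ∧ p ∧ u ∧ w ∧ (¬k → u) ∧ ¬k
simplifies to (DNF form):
False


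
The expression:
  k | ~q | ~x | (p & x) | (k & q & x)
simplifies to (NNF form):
k | p | ~q | ~x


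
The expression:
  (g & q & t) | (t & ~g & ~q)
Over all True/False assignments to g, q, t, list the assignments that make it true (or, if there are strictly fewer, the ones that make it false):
is true only for:
  g=False, q=False, t=True;
  g=True, q=True, t=True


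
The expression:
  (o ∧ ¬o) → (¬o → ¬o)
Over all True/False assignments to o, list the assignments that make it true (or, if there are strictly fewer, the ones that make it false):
is always true.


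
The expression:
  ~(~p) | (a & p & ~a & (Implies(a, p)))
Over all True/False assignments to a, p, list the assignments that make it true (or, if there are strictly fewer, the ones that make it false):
is true only for:
  a=False, p=True;
  a=True, p=True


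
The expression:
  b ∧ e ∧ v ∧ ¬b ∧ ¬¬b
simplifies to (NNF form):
False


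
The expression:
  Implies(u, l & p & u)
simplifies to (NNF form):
~u | (l & p)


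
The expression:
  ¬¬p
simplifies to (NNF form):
p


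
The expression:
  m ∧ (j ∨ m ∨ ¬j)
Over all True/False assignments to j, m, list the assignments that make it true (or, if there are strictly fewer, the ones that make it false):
is true only for:
  j=False, m=True;
  j=True, m=True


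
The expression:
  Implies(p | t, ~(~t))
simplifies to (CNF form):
t | ~p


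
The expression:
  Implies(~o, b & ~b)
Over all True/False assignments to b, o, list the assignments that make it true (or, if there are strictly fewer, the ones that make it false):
is true only for:
  b=False, o=True;
  b=True, o=True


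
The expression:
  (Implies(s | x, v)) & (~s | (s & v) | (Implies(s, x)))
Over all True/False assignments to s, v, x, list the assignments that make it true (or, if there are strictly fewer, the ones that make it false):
is false only for:
  s=False, v=False, x=True;
  s=True, v=False, x=False;
  s=True, v=False, x=True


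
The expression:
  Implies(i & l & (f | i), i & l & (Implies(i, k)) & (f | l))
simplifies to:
k | ~i | ~l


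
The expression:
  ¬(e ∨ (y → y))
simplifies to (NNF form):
False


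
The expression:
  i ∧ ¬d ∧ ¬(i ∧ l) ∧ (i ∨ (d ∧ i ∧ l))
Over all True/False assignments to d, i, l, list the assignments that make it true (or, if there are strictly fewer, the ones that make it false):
is true only for:
  d=False, i=True, l=False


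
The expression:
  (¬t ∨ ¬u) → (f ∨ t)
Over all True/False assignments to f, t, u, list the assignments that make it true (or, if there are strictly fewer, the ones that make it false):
is false only for:
  f=False, t=False, u=False;
  f=False, t=False, u=True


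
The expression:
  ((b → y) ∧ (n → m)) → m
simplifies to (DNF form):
m ∨ n ∨ (b ∧ ¬y)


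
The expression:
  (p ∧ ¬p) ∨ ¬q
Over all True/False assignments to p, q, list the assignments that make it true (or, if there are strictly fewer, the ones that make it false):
is true only for:
  p=False, q=False;
  p=True, q=False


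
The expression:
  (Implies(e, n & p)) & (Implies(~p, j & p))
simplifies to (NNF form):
p & (n | ~e)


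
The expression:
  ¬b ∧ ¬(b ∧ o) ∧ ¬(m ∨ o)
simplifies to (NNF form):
¬b ∧ ¬m ∧ ¬o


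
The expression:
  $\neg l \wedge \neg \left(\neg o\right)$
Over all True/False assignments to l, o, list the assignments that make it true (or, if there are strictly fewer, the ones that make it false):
is true only for:
  l=False, o=True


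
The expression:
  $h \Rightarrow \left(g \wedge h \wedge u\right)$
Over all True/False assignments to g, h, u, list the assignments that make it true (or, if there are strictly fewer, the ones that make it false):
is false only for:
  g=False, h=True, u=False;
  g=False, h=True, u=True;
  g=True, h=True, u=False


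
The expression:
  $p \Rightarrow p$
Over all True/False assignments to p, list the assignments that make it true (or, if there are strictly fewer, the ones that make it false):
is always true.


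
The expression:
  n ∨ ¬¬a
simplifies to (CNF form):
a ∨ n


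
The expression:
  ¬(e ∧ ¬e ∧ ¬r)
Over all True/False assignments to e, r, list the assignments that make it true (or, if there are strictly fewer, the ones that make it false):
is always true.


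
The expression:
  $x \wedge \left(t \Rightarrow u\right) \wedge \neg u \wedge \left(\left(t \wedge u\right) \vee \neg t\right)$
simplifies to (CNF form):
$x \wedge \neg t \wedge \neg u$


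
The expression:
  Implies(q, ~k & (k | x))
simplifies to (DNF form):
~q | (x & ~k)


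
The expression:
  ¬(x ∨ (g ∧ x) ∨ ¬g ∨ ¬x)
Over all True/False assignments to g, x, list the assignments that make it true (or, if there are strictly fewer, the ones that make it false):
is never true.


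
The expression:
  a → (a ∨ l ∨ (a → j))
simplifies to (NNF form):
True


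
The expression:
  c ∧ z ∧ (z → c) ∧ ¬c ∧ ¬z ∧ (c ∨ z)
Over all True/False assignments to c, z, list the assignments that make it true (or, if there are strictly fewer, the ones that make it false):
is never true.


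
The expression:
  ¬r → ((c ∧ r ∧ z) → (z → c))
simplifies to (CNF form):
True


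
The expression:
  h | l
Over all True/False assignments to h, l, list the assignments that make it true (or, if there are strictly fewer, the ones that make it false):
is false only for:
  h=False, l=False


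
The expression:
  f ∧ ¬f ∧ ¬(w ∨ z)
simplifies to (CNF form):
False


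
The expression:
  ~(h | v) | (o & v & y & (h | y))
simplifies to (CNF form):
(o | ~v) & (v | ~h) & (y | ~v)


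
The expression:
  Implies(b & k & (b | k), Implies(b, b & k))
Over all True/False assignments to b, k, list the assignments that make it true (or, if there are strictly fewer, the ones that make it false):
is always true.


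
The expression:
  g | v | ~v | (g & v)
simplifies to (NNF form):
True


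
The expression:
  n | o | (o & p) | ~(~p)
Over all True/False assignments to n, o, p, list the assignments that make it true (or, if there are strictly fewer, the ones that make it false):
is false only for:
  n=False, o=False, p=False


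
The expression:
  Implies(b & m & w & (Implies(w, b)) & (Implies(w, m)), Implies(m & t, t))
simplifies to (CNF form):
True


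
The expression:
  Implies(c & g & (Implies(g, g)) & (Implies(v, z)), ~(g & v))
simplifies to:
~c | ~g | ~v | ~z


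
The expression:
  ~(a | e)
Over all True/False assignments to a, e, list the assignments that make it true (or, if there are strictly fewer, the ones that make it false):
is true only for:
  a=False, e=False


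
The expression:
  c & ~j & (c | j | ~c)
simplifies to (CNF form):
c & ~j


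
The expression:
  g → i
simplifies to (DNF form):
i ∨ ¬g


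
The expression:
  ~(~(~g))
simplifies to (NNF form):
~g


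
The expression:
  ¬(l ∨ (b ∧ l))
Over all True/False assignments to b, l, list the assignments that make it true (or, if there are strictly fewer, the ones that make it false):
is true only for:
  b=False, l=False;
  b=True, l=False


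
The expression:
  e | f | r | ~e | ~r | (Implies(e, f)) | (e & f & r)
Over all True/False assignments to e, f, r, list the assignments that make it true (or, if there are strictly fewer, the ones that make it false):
is always true.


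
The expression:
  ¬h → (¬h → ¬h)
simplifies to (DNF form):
True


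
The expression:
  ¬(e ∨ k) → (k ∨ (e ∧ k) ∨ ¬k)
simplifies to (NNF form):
True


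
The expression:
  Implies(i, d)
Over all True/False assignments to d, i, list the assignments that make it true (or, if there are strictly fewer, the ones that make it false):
is false only for:
  d=False, i=True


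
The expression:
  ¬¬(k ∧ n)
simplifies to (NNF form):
k ∧ n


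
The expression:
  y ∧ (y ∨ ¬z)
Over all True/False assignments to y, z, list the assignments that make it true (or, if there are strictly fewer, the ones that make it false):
is true only for:
  y=True, z=False;
  y=True, z=True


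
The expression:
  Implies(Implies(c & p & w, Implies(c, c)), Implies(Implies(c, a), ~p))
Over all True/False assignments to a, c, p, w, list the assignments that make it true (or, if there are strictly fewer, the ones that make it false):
is false only for:
  a=False, c=False, p=True, w=False;
  a=False, c=False, p=True, w=True;
  a=True, c=False, p=True, w=False;
  a=True, c=False, p=True, w=True;
  a=True, c=True, p=True, w=False;
  a=True, c=True, p=True, w=True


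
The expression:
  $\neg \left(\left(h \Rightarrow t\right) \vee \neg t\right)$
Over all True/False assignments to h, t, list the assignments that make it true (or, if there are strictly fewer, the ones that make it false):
is never true.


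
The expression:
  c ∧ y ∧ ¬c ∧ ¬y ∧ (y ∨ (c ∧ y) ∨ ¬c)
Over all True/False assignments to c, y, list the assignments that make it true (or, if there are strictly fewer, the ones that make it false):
is never true.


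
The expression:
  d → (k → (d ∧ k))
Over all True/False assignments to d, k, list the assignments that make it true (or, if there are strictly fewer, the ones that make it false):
is always true.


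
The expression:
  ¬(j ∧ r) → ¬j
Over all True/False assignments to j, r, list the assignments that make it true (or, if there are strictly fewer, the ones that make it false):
is false only for:
  j=True, r=False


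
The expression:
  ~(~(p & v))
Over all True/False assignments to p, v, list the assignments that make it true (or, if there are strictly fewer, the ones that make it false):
is true only for:
  p=True, v=True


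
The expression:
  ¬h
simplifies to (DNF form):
¬h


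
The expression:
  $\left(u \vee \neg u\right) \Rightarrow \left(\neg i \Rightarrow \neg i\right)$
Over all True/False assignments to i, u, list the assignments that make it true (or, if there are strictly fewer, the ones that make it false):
is always true.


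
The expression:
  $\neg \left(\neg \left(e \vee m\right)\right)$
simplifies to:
$e \vee m$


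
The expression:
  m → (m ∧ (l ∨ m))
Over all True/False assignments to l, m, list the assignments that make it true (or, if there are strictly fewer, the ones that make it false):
is always true.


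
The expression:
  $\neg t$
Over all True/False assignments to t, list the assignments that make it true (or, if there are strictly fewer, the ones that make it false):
is true only for:
  t=False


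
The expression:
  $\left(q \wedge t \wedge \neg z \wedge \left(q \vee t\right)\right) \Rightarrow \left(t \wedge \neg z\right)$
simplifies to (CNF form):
$\text{True}$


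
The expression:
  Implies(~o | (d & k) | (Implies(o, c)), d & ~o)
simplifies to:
(d | o) & (~c | ~o) & (~d | ~k | ~o)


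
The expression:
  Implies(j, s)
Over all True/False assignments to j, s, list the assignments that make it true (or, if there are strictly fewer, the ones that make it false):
is false only for:
  j=True, s=False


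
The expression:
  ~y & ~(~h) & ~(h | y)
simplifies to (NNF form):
False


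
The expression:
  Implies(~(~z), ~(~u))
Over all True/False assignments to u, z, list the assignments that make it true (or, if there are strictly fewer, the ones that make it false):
is false only for:
  u=False, z=True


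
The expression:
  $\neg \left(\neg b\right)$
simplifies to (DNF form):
$b$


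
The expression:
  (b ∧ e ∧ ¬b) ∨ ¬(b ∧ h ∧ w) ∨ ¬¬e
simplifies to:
e ∨ ¬b ∨ ¬h ∨ ¬w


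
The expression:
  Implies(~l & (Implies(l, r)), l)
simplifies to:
l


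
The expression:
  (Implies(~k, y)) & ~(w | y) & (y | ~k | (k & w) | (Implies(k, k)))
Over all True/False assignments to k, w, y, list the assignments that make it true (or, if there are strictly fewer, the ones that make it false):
is true only for:
  k=True, w=False, y=False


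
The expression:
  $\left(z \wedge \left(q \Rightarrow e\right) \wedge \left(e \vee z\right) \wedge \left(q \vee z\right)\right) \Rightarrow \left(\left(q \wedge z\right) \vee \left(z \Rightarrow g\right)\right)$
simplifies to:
$g \vee q \vee \neg z$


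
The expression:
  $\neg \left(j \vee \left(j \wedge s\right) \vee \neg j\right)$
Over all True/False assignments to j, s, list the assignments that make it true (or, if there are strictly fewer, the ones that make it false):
is never true.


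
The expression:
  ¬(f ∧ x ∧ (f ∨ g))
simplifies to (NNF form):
¬f ∨ ¬x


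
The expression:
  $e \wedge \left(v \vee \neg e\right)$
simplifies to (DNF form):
$e \wedge v$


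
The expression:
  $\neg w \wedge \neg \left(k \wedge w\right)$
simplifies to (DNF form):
$\neg w$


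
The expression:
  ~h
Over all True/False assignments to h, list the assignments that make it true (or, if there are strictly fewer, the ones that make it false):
is true only for:
  h=False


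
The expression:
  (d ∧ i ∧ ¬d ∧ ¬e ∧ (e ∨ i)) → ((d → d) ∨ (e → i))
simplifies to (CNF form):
True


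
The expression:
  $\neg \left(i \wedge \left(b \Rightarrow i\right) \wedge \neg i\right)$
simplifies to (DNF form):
$\text{True}$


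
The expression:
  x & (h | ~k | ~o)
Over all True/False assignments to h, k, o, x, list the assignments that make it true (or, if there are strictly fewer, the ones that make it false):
is true only for:
  h=False, k=False, o=False, x=True;
  h=False, k=False, o=True, x=True;
  h=False, k=True, o=False, x=True;
  h=True, k=False, o=False, x=True;
  h=True, k=False, o=True, x=True;
  h=True, k=True, o=False, x=True;
  h=True, k=True, o=True, x=True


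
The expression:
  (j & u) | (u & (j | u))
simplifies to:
u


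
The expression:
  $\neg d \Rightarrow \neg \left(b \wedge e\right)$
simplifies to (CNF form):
$d \vee \neg b \vee \neg e$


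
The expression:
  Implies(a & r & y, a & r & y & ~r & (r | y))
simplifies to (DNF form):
~a | ~r | ~y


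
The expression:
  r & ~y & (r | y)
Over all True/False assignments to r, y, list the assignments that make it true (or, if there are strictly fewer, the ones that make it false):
is true only for:
  r=True, y=False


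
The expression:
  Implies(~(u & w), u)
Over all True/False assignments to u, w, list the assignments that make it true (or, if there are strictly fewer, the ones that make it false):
is true only for:
  u=True, w=False;
  u=True, w=True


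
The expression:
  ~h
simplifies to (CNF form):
~h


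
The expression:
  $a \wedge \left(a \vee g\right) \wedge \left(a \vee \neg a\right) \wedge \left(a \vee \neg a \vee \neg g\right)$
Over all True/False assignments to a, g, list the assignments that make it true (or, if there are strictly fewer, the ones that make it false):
is true only for:
  a=True, g=False;
  a=True, g=True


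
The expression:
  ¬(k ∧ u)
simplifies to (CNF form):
¬k ∨ ¬u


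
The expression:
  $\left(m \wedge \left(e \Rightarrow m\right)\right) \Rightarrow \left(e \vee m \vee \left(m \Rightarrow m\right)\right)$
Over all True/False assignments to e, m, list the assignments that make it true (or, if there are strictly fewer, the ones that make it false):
is always true.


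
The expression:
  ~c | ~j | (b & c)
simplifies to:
b | ~c | ~j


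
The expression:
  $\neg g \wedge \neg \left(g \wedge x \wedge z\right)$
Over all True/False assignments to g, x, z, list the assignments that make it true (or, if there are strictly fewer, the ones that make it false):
is true only for:
  g=False, x=False, z=False;
  g=False, x=False, z=True;
  g=False, x=True, z=False;
  g=False, x=True, z=True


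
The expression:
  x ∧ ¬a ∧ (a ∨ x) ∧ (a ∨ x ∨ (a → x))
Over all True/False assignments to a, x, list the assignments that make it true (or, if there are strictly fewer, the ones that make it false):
is true only for:
  a=False, x=True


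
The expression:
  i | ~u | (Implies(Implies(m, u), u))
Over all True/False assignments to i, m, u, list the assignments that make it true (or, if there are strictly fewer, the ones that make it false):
is always true.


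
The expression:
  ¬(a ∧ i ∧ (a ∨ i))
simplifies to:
¬a ∨ ¬i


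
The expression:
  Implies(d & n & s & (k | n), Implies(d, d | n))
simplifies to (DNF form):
True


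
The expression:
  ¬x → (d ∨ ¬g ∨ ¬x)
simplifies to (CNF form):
True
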